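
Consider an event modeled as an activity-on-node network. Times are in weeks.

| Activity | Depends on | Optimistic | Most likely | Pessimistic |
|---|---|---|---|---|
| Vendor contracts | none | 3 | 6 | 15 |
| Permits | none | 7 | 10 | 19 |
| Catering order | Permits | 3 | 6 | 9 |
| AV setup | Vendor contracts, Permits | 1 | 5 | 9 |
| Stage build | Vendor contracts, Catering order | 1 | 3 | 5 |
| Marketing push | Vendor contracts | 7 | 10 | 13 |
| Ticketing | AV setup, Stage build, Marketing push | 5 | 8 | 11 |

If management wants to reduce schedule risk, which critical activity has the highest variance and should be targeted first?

te_Vendor contracts = (3 + 4·6 + 15)/6 = 42/6 = 7; σ²_Vendor contracts = ((15−3)/6)² = 4.000
te_Permits = (7 + 4·10 + 19)/6 = 66/6 = 11; σ²_Permits = ((19−7)/6)² = 4.000
te_Catering order = (3 + 4·6 + 9)/6 = 36/6 = 6; σ²_Catering order = ((9−3)/6)² = 1.000
te_AV setup = (1 + 4·5 + 9)/6 = 30/6 = 5; σ²_AV setup = ((9−1)/6)² = 1.778
te_Stage build = (1 + 4·3 + 5)/6 = 18/6 = 3; σ²_Stage build = ((5−1)/6)² = 0.444
te_Marketing push = (7 + 4·10 + 13)/6 = 60/6 = 10; σ²_Marketing push = ((13−7)/6)² = 1.000
te_Ticketing = (5 + 4·8 + 11)/6 = 48/6 = 8; σ²_Ticketing = ((11−5)/6)² = 1.000

Forward pass:
ES_Vendor contracts = 0; EF_Vendor contracts = 7
ES_Permits = 0; EF_Permits = 11
ES_Catering order = 11; EF_Catering order = 11+6 = 17
ES_AV setup = max(EF_Vendor contracts=7, EF_Permits=11) = 11; EF_AV setup = 11+5 = 16
ES_Stage build = max(EF_Vendor contracts=7, EF_Catering order=17) = 17; EF_Stage build = 17+3 = 20
ES_Marketing push = 7; EF_Marketing push = 7+10 = 17
ES_Ticketing = max(EF_AV setup=16, EF_Stage build=20, EF_Marketing push=17) = 20; EF_Ticketing = 20+8 = 28
Expected project duration μ = 28 weeks. Critical path: Permits → Catering order → Stage build → Ticketing.

Variances on critical path: σ²_Permits=4.000, σ²_Catering order=1.000, σ²_Stage build=0.444, σ²_Ticketing=1.000.
Largest is σ²_Permits = 4.000.

Permits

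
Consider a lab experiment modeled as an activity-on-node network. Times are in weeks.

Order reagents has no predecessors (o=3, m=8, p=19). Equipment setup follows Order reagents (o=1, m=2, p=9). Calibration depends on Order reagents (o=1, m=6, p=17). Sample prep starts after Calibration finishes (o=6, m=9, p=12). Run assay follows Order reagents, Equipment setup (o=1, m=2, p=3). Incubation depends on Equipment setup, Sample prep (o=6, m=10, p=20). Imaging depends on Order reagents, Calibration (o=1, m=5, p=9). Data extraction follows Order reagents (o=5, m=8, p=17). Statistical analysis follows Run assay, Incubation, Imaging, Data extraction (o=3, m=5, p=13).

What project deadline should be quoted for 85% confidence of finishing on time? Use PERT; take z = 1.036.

47.0 weeks

te_Order reagents = (3 + 4·8 + 19)/6 = 54/6 = 9; σ²_Order reagents = ((19−3)/6)² = 7.111
te_Equipment setup = (1 + 4·2 + 9)/6 = 18/6 = 3; σ²_Equipment setup = ((9−1)/6)² = 1.778
te_Calibration = (1 + 4·6 + 17)/6 = 42/6 = 7; σ²_Calibration = ((17−1)/6)² = 7.111
te_Sample prep = (6 + 4·9 + 12)/6 = 54/6 = 9; σ²_Sample prep = ((12−6)/6)² = 1.000
te_Run assay = (1 + 4·2 + 3)/6 = 12/6 = 2; σ²_Run assay = ((3−1)/6)² = 0.111
te_Incubation = (6 + 4·10 + 20)/6 = 66/6 = 11; σ²_Incubation = ((20−6)/6)² = 5.444
te_Imaging = (1 + 4·5 + 9)/6 = 30/6 = 5; σ²_Imaging = ((9−1)/6)² = 1.778
te_Data extraction = (5 + 4·8 + 17)/6 = 54/6 = 9; σ²_Data extraction = ((17−5)/6)² = 4.000
te_Statistical analysis = (3 + 4·5 + 13)/6 = 36/6 = 6; σ²_Statistical analysis = ((13−3)/6)² = 2.778

Forward pass:
ES_Order reagents = 0; EF_Order reagents = 9
ES_Equipment setup = 9; EF_Equipment setup = 9+3 = 12
ES_Calibration = 9; EF_Calibration = 9+7 = 16
ES_Sample prep = 16; EF_Sample prep = 16+9 = 25
ES_Run assay = max(EF_Order reagents=9, EF_Equipment setup=12) = 12; EF_Run assay = 12+2 = 14
ES_Incubation = max(EF_Equipment setup=12, EF_Sample prep=25) = 25; EF_Incubation = 25+11 = 36
ES_Imaging = max(EF_Order reagents=9, EF_Calibration=16) = 16; EF_Imaging = 16+5 = 21
ES_Data extraction = 9; EF_Data extraction = 9+9 = 18
ES_Statistical analysis = max(EF_Run assay=14, EF_Incubation=36, EF_Imaging=21, EF_Data extraction=18) = 36; EF_Statistical analysis = 36+6 = 42
Expected project duration μ = 42 weeks. Critical path: Order reagents → Calibration → Sample prep → Incubation → Statistical analysis.

Variance along critical path = 7.111 + 7.111 + 1.000 + 5.444 + 2.778 = 23.444; σ = 4.842 weeks.
D = μ + z·σ = 42 + 1.036·4.842 = 47.0 weeks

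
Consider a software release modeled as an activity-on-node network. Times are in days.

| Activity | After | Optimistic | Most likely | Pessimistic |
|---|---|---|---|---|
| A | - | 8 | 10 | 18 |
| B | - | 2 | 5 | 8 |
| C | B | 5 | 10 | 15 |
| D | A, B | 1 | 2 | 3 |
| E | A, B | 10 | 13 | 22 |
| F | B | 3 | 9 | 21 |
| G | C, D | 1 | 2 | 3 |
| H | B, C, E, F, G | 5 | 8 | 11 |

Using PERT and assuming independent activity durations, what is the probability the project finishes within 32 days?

te_A = (8 + 4·10 + 18)/6 = 66/6 = 11; σ²_A = ((18−8)/6)² = 2.778
te_B = (2 + 4·5 + 8)/6 = 30/6 = 5; σ²_B = ((8−2)/6)² = 1.000
te_C = (5 + 4·10 + 15)/6 = 60/6 = 10; σ²_C = ((15−5)/6)² = 2.778
te_D = (1 + 4·2 + 3)/6 = 12/6 = 2; σ²_D = ((3−1)/6)² = 0.111
te_E = (10 + 4·13 + 22)/6 = 84/6 = 14; σ²_E = ((22−10)/6)² = 4.000
te_F = (3 + 4·9 + 21)/6 = 60/6 = 10; σ²_F = ((21−3)/6)² = 9.000
te_G = (1 + 4·2 + 3)/6 = 12/6 = 2; σ²_G = ((3−1)/6)² = 0.111
te_H = (5 + 4·8 + 11)/6 = 48/6 = 8; σ²_H = ((11−5)/6)² = 1.000

Forward pass:
ES_A = 0; EF_A = 11
ES_B = 0; EF_B = 5
ES_C = 5; EF_C = 5+10 = 15
ES_D = max(EF_A=11, EF_B=5) = 11; EF_D = 11+2 = 13
ES_E = max(EF_A=11, EF_B=5) = 11; EF_E = 11+14 = 25
ES_F = 5; EF_F = 5+10 = 15
ES_G = max(EF_C=15, EF_D=13) = 15; EF_G = 15+2 = 17
ES_H = max(EF_B=5, EF_C=15, EF_E=25, EF_F=15, EF_G=17) = 25; EF_H = 25+8 = 33
Expected project duration μ = 33 days. Critical path: A → E → H.

Variance along critical path = 2.778 + 4.000 + 1.000 = 7.778; σ = √7.778 = 2.789 days.
Z = (32 − 33) / 2.789 = -0.359
P(T ≤ 32) = Φ(-0.359) ≈ 0.360

0.360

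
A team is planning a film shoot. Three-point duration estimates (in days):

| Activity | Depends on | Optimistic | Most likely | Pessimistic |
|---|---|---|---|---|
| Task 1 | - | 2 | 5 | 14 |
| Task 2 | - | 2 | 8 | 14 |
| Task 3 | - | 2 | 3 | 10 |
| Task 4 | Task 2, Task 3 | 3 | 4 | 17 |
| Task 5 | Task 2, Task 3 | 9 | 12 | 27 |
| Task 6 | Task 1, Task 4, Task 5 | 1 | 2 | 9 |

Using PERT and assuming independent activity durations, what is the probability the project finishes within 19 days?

te_Task 1 = (2 + 4·5 + 14)/6 = 36/6 = 6; σ²_Task 1 = ((14−2)/6)² = 4.000
te_Task 2 = (2 + 4·8 + 14)/6 = 48/6 = 8; σ²_Task 2 = ((14−2)/6)² = 4.000
te_Task 3 = (2 + 4·3 + 10)/6 = 24/6 = 4; σ²_Task 3 = ((10−2)/6)² = 1.778
te_Task 4 = (3 + 4·4 + 17)/6 = 36/6 = 6; σ²_Task 4 = ((17−3)/6)² = 5.444
te_Task 5 = (9 + 4·12 + 27)/6 = 84/6 = 14; σ²_Task 5 = ((27−9)/6)² = 9.000
te_Task 6 = (1 + 4·2 + 9)/6 = 18/6 = 3; σ²_Task 6 = ((9−1)/6)² = 1.778

Forward pass:
ES_Task 1 = 0; EF_Task 1 = 6
ES_Task 2 = 0; EF_Task 2 = 8
ES_Task 3 = 0; EF_Task 3 = 4
ES_Task 4 = max(EF_Task 2=8, EF_Task 3=4) = 8; EF_Task 4 = 8+6 = 14
ES_Task 5 = max(EF_Task 2=8, EF_Task 3=4) = 8; EF_Task 5 = 8+14 = 22
ES_Task 6 = max(EF_Task 1=6, EF_Task 4=14, EF_Task 5=22) = 22; EF_Task 6 = 22+3 = 25
Expected project duration μ = 25 days. Critical path: Task 2 → Task 5 → Task 6.

Variance along critical path = 4.000 + 9.000 + 1.778 = 14.778; σ = √14.778 = 3.844 days.
Z = (19 − 25) / 3.844 = -1.561
P(T ≤ 19) = Φ(-1.561) ≈ 0.059

0.059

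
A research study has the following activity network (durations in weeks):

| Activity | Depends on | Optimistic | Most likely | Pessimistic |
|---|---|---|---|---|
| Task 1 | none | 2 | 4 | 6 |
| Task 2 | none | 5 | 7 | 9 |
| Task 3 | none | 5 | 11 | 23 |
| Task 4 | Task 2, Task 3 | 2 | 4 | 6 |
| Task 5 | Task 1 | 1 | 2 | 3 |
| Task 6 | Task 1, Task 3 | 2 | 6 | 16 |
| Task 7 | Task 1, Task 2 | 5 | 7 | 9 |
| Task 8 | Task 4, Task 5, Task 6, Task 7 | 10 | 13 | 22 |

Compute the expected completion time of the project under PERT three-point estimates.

33 weeks

te_Task 1 = (2 + 4·4 + 6)/6 = 24/6 = 4
te_Task 2 = (5 + 4·7 + 9)/6 = 42/6 = 7
te_Task 3 = (5 + 4·11 + 23)/6 = 72/6 = 12
te_Task 4 = (2 + 4·4 + 6)/6 = 24/6 = 4
te_Task 5 = (1 + 4·2 + 3)/6 = 12/6 = 2
te_Task 6 = (2 + 4·6 + 16)/6 = 42/6 = 7
te_Task 7 = (5 + 4·7 + 9)/6 = 42/6 = 7
te_Task 8 = (10 + 4·13 + 22)/6 = 84/6 = 14

Forward pass:
ES_Task 1 = 0; EF_Task 1 = 4
ES_Task 2 = 0; EF_Task 2 = 7
ES_Task 3 = 0; EF_Task 3 = 12
ES_Task 4 = max(EF_Task 2=7, EF_Task 3=12) = 12; EF_Task 4 = 12+4 = 16
ES_Task 5 = 4; EF_Task 5 = 4+2 = 6
ES_Task 6 = max(EF_Task 1=4, EF_Task 3=12) = 12; EF_Task 6 = 12+7 = 19
ES_Task 7 = max(EF_Task 1=4, EF_Task 2=7) = 7; EF_Task 7 = 7+7 = 14
ES_Task 8 = max(EF_Task 4=16, EF_Task 5=6, EF_Task 6=19, EF_Task 7=14) = 19; EF_Task 8 = 19+14 = 33
Expected project duration μ = 33 weeks. Critical path: Task 3 → Task 6 → Task 8.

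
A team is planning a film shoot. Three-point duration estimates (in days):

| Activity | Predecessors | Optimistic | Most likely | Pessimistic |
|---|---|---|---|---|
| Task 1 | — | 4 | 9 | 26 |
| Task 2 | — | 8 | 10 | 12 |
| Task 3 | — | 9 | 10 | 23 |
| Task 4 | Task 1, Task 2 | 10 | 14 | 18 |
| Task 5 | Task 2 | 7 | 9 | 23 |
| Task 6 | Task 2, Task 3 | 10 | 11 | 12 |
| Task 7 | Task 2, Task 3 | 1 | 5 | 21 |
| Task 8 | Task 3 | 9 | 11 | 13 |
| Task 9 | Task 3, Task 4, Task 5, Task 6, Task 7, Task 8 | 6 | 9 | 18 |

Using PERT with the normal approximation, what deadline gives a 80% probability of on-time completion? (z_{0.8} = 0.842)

38.7 days

te_Task 1 = (4 + 4·9 + 26)/6 = 66/6 = 11; σ²_Task 1 = ((26−4)/6)² = 13.444
te_Task 2 = (8 + 4·10 + 12)/6 = 60/6 = 10; σ²_Task 2 = ((12−8)/6)² = 0.444
te_Task 3 = (9 + 4·10 + 23)/6 = 72/6 = 12; σ²_Task 3 = ((23−9)/6)² = 5.444
te_Task 4 = (10 + 4·14 + 18)/6 = 84/6 = 14; σ²_Task 4 = ((18−10)/6)² = 1.778
te_Task 5 = (7 + 4·9 + 23)/6 = 66/6 = 11; σ²_Task 5 = ((23−7)/6)² = 7.111
te_Task 6 = (10 + 4·11 + 12)/6 = 66/6 = 11; σ²_Task 6 = ((12−10)/6)² = 0.111
te_Task 7 = (1 + 4·5 + 21)/6 = 42/6 = 7; σ²_Task 7 = ((21−1)/6)² = 11.111
te_Task 8 = (9 + 4·11 + 13)/6 = 66/6 = 11; σ²_Task 8 = ((13−9)/6)² = 0.444
te_Task 9 = (6 + 4·9 + 18)/6 = 60/6 = 10; σ²_Task 9 = ((18−6)/6)² = 4.000

Forward pass:
ES_Task 1 = 0; EF_Task 1 = 11
ES_Task 2 = 0; EF_Task 2 = 10
ES_Task 3 = 0; EF_Task 3 = 12
ES_Task 4 = max(EF_Task 1=11, EF_Task 2=10) = 11; EF_Task 4 = 11+14 = 25
ES_Task 5 = 10; EF_Task 5 = 10+11 = 21
ES_Task 6 = max(EF_Task 2=10, EF_Task 3=12) = 12; EF_Task 6 = 12+11 = 23
ES_Task 7 = max(EF_Task 2=10, EF_Task 3=12) = 12; EF_Task 7 = 12+7 = 19
ES_Task 8 = 12; EF_Task 8 = 12+11 = 23
ES_Task 9 = max(EF_Task 3=12, EF_Task 4=25, EF_Task 5=21, EF_Task 6=23, EF_Task 7=19, EF_Task 8=23) = 25; EF_Task 9 = 25+10 = 35
Expected project duration μ = 35 days. Critical path: Task 1 → Task 4 → Task 9.

Variance along critical path = 13.444 + 1.778 + 4.000 = 19.222; σ = 4.384 days.
D = μ + z·σ = 35 + 0.842·4.384 = 38.7 days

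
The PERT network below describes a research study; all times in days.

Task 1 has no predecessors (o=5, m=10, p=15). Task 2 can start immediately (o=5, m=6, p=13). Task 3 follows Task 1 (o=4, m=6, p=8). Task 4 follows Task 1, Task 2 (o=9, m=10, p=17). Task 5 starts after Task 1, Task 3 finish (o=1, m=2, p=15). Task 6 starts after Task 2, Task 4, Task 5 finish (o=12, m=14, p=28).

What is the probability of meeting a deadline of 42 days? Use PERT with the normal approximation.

0.928

te_Task 1 = (5 + 4·10 + 15)/6 = 60/6 = 10; σ²_Task 1 = ((15−5)/6)² = 2.778
te_Task 2 = (5 + 4·6 + 13)/6 = 42/6 = 7; σ²_Task 2 = ((13−5)/6)² = 1.778
te_Task 3 = (4 + 4·6 + 8)/6 = 36/6 = 6; σ²_Task 3 = ((8−4)/6)² = 0.444
te_Task 4 = (9 + 4·10 + 17)/6 = 66/6 = 11; σ²_Task 4 = ((17−9)/6)² = 1.778
te_Task 5 = (1 + 4·2 + 15)/6 = 24/6 = 4; σ²_Task 5 = ((15−1)/6)² = 5.444
te_Task 6 = (12 + 4·14 + 28)/6 = 96/6 = 16; σ²_Task 6 = ((28−12)/6)² = 7.111

Forward pass:
ES_Task 1 = 0; EF_Task 1 = 10
ES_Task 2 = 0; EF_Task 2 = 7
ES_Task 3 = 10; EF_Task 3 = 10+6 = 16
ES_Task 4 = max(EF_Task 1=10, EF_Task 2=7) = 10; EF_Task 4 = 10+11 = 21
ES_Task 5 = max(EF_Task 1=10, EF_Task 3=16) = 16; EF_Task 5 = 16+4 = 20
ES_Task 6 = max(EF_Task 2=7, EF_Task 4=21, EF_Task 5=20) = 21; EF_Task 6 = 21+16 = 37
Expected project duration μ = 37 days. Critical path: Task 1 → Task 4 → Task 6.

Variance along critical path = 2.778 + 1.778 + 7.111 = 11.667; σ = √11.667 = 3.416 days.
Z = (42 − 37) / 3.416 = 1.464
P(T ≤ 42) = Φ(1.464) ≈ 0.928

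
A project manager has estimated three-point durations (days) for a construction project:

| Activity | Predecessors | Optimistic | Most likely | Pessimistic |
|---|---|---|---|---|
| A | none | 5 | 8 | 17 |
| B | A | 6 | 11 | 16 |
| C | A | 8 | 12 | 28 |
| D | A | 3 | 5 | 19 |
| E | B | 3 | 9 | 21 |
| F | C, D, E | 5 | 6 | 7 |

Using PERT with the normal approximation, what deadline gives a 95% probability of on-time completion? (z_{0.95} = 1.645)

te_A = (5 + 4·8 + 17)/6 = 54/6 = 9; σ²_A = ((17−5)/6)² = 4.000
te_B = (6 + 4·11 + 16)/6 = 66/6 = 11; σ²_B = ((16−6)/6)² = 2.778
te_C = (8 + 4·12 + 28)/6 = 84/6 = 14; σ²_C = ((28−8)/6)² = 11.111
te_D = (3 + 4·5 + 19)/6 = 42/6 = 7; σ²_D = ((19−3)/6)² = 7.111
te_E = (3 + 4·9 + 21)/6 = 60/6 = 10; σ²_E = ((21−3)/6)² = 9.000
te_F = (5 + 4·6 + 7)/6 = 36/6 = 6; σ²_F = ((7−5)/6)² = 0.111

Forward pass:
ES_A = 0; EF_A = 9
ES_B = 9; EF_B = 9+11 = 20
ES_C = 9; EF_C = 9+14 = 23
ES_D = 9; EF_D = 9+7 = 16
ES_E = 20; EF_E = 20+10 = 30
ES_F = max(EF_C=23, EF_D=16, EF_E=30) = 30; EF_F = 30+6 = 36
Expected project duration μ = 36 days. Critical path: A → B → E → F.

Variance along critical path = 4.000 + 2.778 + 9.000 + 0.111 = 15.889; σ = 3.986 days.
D = μ + z·σ = 36 + 1.645·3.986 = 42.6 days

42.6 days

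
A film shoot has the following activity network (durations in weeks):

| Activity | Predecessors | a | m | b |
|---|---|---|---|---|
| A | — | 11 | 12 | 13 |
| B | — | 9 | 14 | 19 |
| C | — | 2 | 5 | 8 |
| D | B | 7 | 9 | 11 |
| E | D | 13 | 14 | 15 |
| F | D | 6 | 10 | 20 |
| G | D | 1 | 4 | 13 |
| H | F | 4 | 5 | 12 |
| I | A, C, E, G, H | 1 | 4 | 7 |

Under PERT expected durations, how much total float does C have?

35 weeks

te_A = (11 + 4·12 + 13)/6 = 72/6 = 12
te_B = (9 + 4·14 + 19)/6 = 84/6 = 14
te_C = (2 + 4·5 + 8)/6 = 30/6 = 5
te_D = (7 + 4·9 + 11)/6 = 54/6 = 9
te_E = (13 + 4·14 + 15)/6 = 84/6 = 14
te_F = (6 + 4·10 + 20)/6 = 66/6 = 11
te_G = (1 + 4·4 + 13)/6 = 30/6 = 5
te_H = (4 + 4·5 + 12)/6 = 36/6 = 6
te_I = (1 + 4·4 + 7)/6 = 24/6 = 4

Forward pass:
ES_A = 0; EF_A = 12
ES_B = 0; EF_B = 14
ES_C = 0; EF_C = 5
ES_D = 14; EF_D = 14+9 = 23
ES_E = 23; EF_E = 23+14 = 37
ES_F = 23; EF_F = 23+11 = 34
ES_G = 23; EF_G = 23+5 = 28
ES_H = 34; EF_H = 34+6 = 40
ES_I = max(EF_A=12, EF_C=5, EF_E=37, EF_G=28, EF_H=40) = 40; EF_I = 40+4 = 44
Expected project duration μ = 44 weeks. Critical path: B → D → F → H → I.

Backward pass:
LF_I = 44; LS_I = 44−4 = 40
LF_H = LS_I = 40; LS_H = 40−6 = 34
LF_G = LS_I = 40; LS_G = 40−5 = 35
LF_F = LS_H = 34; LS_F = 34−11 = 23
LF_E = LS_I = 40; LS_E = 40−14 = 26
LF_D = min(LS_E=26, LS_F=23, LS_G=35) = 23; LS_D = 23−9 = 14
LF_C = LS_I = 40; LS_C = 40−5 = 35
LF_B = LS_D = 14; LS_B = 14−14 = 0
LF_A = LS_I = 40; LS_A = 40−12 = 28
Slack_C = LS_C − ES_C = 35 − 0 = 35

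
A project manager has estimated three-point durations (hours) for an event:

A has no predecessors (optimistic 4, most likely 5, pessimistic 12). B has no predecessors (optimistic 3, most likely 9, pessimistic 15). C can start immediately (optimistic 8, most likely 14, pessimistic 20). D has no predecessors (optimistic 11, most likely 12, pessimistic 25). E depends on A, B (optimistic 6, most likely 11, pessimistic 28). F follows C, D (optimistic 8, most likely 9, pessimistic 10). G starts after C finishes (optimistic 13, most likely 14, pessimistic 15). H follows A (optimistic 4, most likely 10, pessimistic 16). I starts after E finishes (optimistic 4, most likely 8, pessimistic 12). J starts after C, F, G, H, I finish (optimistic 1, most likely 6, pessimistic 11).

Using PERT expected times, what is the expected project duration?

te_A = (4 + 4·5 + 12)/6 = 36/6 = 6
te_B = (3 + 4·9 + 15)/6 = 54/6 = 9
te_C = (8 + 4·14 + 20)/6 = 84/6 = 14
te_D = (11 + 4·12 + 25)/6 = 84/6 = 14
te_E = (6 + 4·11 + 28)/6 = 78/6 = 13
te_F = (8 + 4·9 + 10)/6 = 54/6 = 9
te_G = (13 + 4·14 + 15)/6 = 84/6 = 14
te_H = (4 + 4·10 + 16)/6 = 60/6 = 10
te_I = (4 + 4·8 + 12)/6 = 48/6 = 8
te_J = (1 + 4·6 + 11)/6 = 36/6 = 6

Forward pass:
ES_A = 0; EF_A = 6
ES_B = 0; EF_B = 9
ES_C = 0; EF_C = 14
ES_D = 0; EF_D = 14
ES_E = max(EF_A=6, EF_B=9) = 9; EF_E = 9+13 = 22
ES_F = max(EF_C=14, EF_D=14) = 14; EF_F = 14+9 = 23
ES_G = 14; EF_G = 14+14 = 28
ES_H = 6; EF_H = 6+10 = 16
ES_I = 22; EF_I = 22+8 = 30
ES_J = max(EF_C=14, EF_F=23, EF_G=28, EF_H=16, EF_I=30) = 30; EF_J = 30+6 = 36
Expected project duration μ = 36 hours. Critical path: B → E → I → J.

36 hours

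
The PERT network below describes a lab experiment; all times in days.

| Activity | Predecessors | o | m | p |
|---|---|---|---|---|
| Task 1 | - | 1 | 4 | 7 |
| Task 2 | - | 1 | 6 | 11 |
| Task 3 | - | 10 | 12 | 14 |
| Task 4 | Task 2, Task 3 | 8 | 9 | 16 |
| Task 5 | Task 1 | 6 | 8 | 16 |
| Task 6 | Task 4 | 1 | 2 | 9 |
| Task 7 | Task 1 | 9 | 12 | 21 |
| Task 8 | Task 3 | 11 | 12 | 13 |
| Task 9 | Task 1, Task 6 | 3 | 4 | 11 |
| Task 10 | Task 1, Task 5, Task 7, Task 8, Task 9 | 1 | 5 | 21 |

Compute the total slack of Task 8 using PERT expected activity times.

6 days

te_Task 1 = (1 + 4·4 + 7)/6 = 24/6 = 4
te_Task 2 = (1 + 4·6 + 11)/6 = 36/6 = 6
te_Task 3 = (10 + 4·12 + 14)/6 = 72/6 = 12
te_Task 4 = (8 + 4·9 + 16)/6 = 60/6 = 10
te_Task 5 = (6 + 4·8 + 16)/6 = 54/6 = 9
te_Task 6 = (1 + 4·2 + 9)/6 = 18/6 = 3
te_Task 7 = (9 + 4·12 + 21)/6 = 78/6 = 13
te_Task 8 = (11 + 4·12 + 13)/6 = 72/6 = 12
te_Task 9 = (3 + 4·4 + 11)/6 = 30/6 = 5
te_Task 10 = (1 + 4·5 + 21)/6 = 42/6 = 7

Forward pass:
ES_Task 1 = 0; EF_Task 1 = 4
ES_Task 2 = 0; EF_Task 2 = 6
ES_Task 3 = 0; EF_Task 3 = 12
ES_Task 4 = max(EF_Task 2=6, EF_Task 3=12) = 12; EF_Task 4 = 12+10 = 22
ES_Task 5 = 4; EF_Task 5 = 4+9 = 13
ES_Task 6 = 22; EF_Task 6 = 22+3 = 25
ES_Task 7 = 4; EF_Task 7 = 4+13 = 17
ES_Task 8 = 12; EF_Task 8 = 12+12 = 24
ES_Task 9 = max(EF_Task 1=4, EF_Task 6=25) = 25; EF_Task 9 = 25+5 = 30
ES_Task 10 = max(EF_Task 1=4, EF_Task 5=13, EF_Task 7=17, EF_Task 8=24, EF_Task 9=30) = 30; EF_Task 10 = 30+7 = 37
Expected project duration μ = 37 days. Critical path: Task 3 → Task 4 → Task 6 → Task 9 → Task 10.

Backward pass:
LF_Task 10 = 37; LS_Task 10 = 37−7 = 30
LF_Task 9 = LS_Task 10 = 30; LS_Task 9 = 30−5 = 25
LF_Task 8 = LS_Task 10 = 30; LS_Task 8 = 30−12 = 18
LF_Task 7 = LS_Task 10 = 30; LS_Task 7 = 30−13 = 17
LF_Task 6 = LS_Task 9 = 25; LS_Task 6 = 25−3 = 22
LF_Task 5 = LS_Task 10 = 30; LS_Task 5 = 30−9 = 21
LF_Task 4 = LS_Task 6 = 22; LS_Task 4 = 22−10 = 12
LF_Task 3 = min(LS_Task 4=12, LS_Task 8=18) = 12; LS_Task 3 = 12−12 = 0
LF_Task 2 = LS_Task 4 = 12; LS_Task 2 = 12−6 = 6
LF_Task 1 = min(LS_Task 5=21, LS_Task 7=17, LS_Task 9=25, LS_Task 10=30) = 17; LS_Task 1 = 17−4 = 13
Slack_Task 8 = LS_Task 8 − ES_Task 8 = 18 − 12 = 6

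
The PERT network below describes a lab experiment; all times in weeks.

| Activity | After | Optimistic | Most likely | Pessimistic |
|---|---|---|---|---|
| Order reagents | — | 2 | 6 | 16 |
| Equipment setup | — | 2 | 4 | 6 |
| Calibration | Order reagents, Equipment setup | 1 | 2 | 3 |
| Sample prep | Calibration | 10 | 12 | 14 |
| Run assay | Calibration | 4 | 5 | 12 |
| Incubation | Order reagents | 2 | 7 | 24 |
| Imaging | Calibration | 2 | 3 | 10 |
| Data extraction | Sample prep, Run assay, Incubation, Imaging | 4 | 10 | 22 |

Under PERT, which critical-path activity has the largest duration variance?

Data extraction

te_Order reagents = (2 + 4·6 + 16)/6 = 42/6 = 7; σ²_Order reagents = ((16−2)/6)² = 5.444
te_Equipment setup = (2 + 4·4 + 6)/6 = 24/6 = 4; σ²_Equipment setup = ((6−2)/6)² = 0.444
te_Calibration = (1 + 4·2 + 3)/6 = 12/6 = 2; σ²_Calibration = ((3−1)/6)² = 0.111
te_Sample prep = (10 + 4·12 + 14)/6 = 72/6 = 12; σ²_Sample prep = ((14−10)/6)² = 0.444
te_Run assay = (4 + 4·5 + 12)/6 = 36/6 = 6; σ²_Run assay = ((12−4)/6)² = 1.778
te_Incubation = (2 + 4·7 + 24)/6 = 54/6 = 9; σ²_Incubation = ((24−2)/6)² = 13.444
te_Imaging = (2 + 4·3 + 10)/6 = 24/6 = 4; σ²_Imaging = ((10−2)/6)² = 1.778
te_Data extraction = (4 + 4·10 + 22)/6 = 66/6 = 11; σ²_Data extraction = ((22−4)/6)² = 9.000

Forward pass:
ES_Order reagents = 0; EF_Order reagents = 7
ES_Equipment setup = 0; EF_Equipment setup = 4
ES_Calibration = max(EF_Order reagents=7, EF_Equipment setup=4) = 7; EF_Calibration = 7+2 = 9
ES_Sample prep = 9; EF_Sample prep = 9+12 = 21
ES_Run assay = 9; EF_Run assay = 9+6 = 15
ES_Incubation = 7; EF_Incubation = 7+9 = 16
ES_Imaging = 9; EF_Imaging = 9+4 = 13
ES_Data extraction = max(EF_Sample prep=21, EF_Run assay=15, EF_Incubation=16, EF_Imaging=13) = 21; EF_Data extraction = 21+11 = 32
Expected project duration μ = 32 weeks. Critical path: Order reagents → Calibration → Sample prep → Data extraction.

Variances on critical path: σ²_Order reagents=5.444, σ²_Calibration=0.111, σ²_Sample prep=0.444, σ²_Data extraction=9.000.
Largest is σ²_Data extraction = 9.000.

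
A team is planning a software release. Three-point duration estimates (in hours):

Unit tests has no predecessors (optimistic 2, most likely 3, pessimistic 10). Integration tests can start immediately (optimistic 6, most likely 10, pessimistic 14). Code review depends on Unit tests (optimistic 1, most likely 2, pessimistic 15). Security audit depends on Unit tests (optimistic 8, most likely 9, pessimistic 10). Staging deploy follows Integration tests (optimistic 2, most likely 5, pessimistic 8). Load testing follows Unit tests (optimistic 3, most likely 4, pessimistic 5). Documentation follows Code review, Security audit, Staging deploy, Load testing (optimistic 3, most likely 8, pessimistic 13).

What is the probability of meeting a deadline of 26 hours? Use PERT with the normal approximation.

0.898

te_Unit tests = (2 + 4·3 + 10)/6 = 24/6 = 4; σ²_Unit tests = ((10−2)/6)² = 1.778
te_Integration tests = (6 + 4·10 + 14)/6 = 60/6 = 10; σ²_Integration tests = ((14−6)/6)² = 1.778
te_Code review = (1 + 4·2 + 15)/6 = 24/6 = 4; σ²_Code review = ((15−1)/6)² = 5.444
te_Security audit = (8 + 4·9 + 10)/6 = 54/6 = 9; σ²_Security audit = ((10−8)/6)² = 0.111
te_Staging deploy = (2 + 4·5 + 8)/6 = 30/6 = 5; σ²_Staging deploy = ((8−2)/6)² = 1.000
te_Load testing = (3 + 4·4 + 5)/6 = 24/6 = 4; σ²_Load testing = ((5−3)/6)² = 0.111
te_Documentation = (3 + 4·8 + 13)/6 = 48/6 = 8; σ²_Documentation = ((13−3)/6)² = 2.778

Forward pass:
ES_Unit tests = 0; EF_Unit tests = 4
ES_Integration tests = 0; EF_Integration tests = 10
ES_Code review = 4; EF_Code review = 4+4 = 8
ES_Security audit = 4; EF_Security audit = 4+9 = 13
ES_Staging deploy = 10; EF_Staging deploy = 10+5 = 15
ES_Load testing = 4; EF_Load testing = 4+4 = 8
ES_Documentation = max(EF_Code review=8, EF_Security audit=13, EF_Staging deploy=15, EF_Load testing=8) = 15; EF_Documentation = 15+8 = 23
Expected project duration μ = 23 hours. Critical path: Integration tests → Staging deploy → Documentation.

Variance along critical path = 1.778 + 1.000 + 2.778 = 5.556; σ = √5.556 = 2.357 hours.
Z = (26 − 23) / 2.357 = 1.273
P(T ≤ 26) = Φ(1.273) ≈ 0.898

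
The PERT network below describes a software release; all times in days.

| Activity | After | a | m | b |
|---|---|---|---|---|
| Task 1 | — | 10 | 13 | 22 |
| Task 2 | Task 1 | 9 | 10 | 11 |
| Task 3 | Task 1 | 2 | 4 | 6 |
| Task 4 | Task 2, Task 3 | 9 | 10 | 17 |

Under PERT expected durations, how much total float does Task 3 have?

te_Task 1 = (10 + 4·13 + 22)/6 = 84/6 = 14
te_Task 2 = (9 + 4·10 + 11)/6 = 60/6 = 10
te_Task 3 = (2 + 4·4 + 6)/6 = 24/6 = 4
te_Task 4 = (9 + 4·10 + 17)/6 = 66/6 = 11

Forward pass:
ES_Task 1 = 0; EF_Task 1 = 14
ES_Task 2 = 14; EF_Task 2 = 14+10 = 24
ES_Task 3 = 14; EF_Task 3 = 14+4 = 18
ES_Task 4 = max(EF_Task 2=24, EF_Task 3=18) = 24; EF_Task 4 = 24+11 = 35
Expected project duration μ = 35 days. Critical path: Task 1 → Task 2 → Task 4.

Backward pass:
LF_Task 4 = 35; LS_Task 4 = 35−11 = 24
LF_Task 3 = LS_Task 4 = 24; LS_Task 3 = 24−4 = 20
LF_Task 2 = LS_Task 4 = 24; LS_Task 2 = 24−10 = 14
LF_Task 1 = min(LS_Task 2=14, LS_Task 3=20) = 14; LS_Task 1 = 14−14 = 0
Slack_Task 3 = LS_Task 3 − ES_Task 3 = 20 − 14 = 6

6 days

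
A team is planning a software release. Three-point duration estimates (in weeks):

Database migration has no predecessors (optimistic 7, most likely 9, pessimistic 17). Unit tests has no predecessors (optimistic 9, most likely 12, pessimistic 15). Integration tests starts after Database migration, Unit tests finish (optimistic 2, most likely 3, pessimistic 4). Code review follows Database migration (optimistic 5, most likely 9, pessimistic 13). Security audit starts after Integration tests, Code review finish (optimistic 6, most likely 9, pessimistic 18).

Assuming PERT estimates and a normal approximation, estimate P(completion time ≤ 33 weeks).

0.914

te_Database migration = (7 + 4·9 + 17)/6 = 60/6 = 10; σ²_Database migration = ((17−7)/6)² = 2.778
te_Unit tests = (9 + 4·12 + 15)/6 = 72/6 = 12; σ²_Unit tests = ((15−9)/6)² = 1.000
te_Integration tests = (2 + 4·3 + 4)/6 = 18/6 = 3; σ²_Integration tests = ((4−2)/6)² = 0.111
te_Code review = (5 + 4·9 + 13)/6 = 54/6 = 9; σ²_Code review = ((13−5)/6)² = 1.778
te_Security audit = (6 + 4·9 + 18)/6 = 60/6 = 10; σ²_Security audit = ((18−6)/6)² = 4.000

Forward pass:
ES_Database migration = 0; EF_Database migration = 10
ES_Unit tests = 0; EF_Unit tests = 12
ES_Integration tests = max(EF_Database migration=10, EF_Unit tests=12) = 12; EF_Integration tests = 12+3 = 15
ES_Code review = 10; EF_Code review = 10+9 = 19
ES_Security audit = max(EF_Integration tests=15, EF_Code review=19) = 19; EF_Security audit = 19+10 = 29
Expected project duration μ = 29 weeks. Critical path: Database migration → Code review → Security audit.

Variance along critical path = 2.778 + 1.778 + 4.000 = 8.556; σ = √8.556 = 2.925 weeks.
Z = (33 − 29) / 2.925 = 1.368
P(T ≤ 33) = Φ(1.368) ≈ 0.914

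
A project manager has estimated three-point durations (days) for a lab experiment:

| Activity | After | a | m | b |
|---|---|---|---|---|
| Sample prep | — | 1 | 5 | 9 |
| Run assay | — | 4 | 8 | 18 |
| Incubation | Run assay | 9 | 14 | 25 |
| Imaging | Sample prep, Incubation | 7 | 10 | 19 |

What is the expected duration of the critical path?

te_Sample prep = (1 + 4·5 + 9)/6 = 30/6 = 5
te_Run assay = (4 + 4·8 + 18)/6 = 54/6 = 9
te_Incubation = (9 + 4·14 + 25)/6 = 90/6 = 15
te_Imaging = (7 + 4·10 + 19)/6 = 66/6 = 11

Forward pass:
ES_Sample prep = 0; EF_Sample prep = 5
ES_Run assay = 0; EF_Run assay = 9
ES_Incubation = 9; EF_Incubation = 9+15 = 24
ES_Imaging = max(EF_Sample prep=5, EF_Incubation=24) = 24; EF_Imaging = 24+11 = 35
Expected project duration μ = 35 days. Critical path: Run assay → Incubation → Imaging.

35 days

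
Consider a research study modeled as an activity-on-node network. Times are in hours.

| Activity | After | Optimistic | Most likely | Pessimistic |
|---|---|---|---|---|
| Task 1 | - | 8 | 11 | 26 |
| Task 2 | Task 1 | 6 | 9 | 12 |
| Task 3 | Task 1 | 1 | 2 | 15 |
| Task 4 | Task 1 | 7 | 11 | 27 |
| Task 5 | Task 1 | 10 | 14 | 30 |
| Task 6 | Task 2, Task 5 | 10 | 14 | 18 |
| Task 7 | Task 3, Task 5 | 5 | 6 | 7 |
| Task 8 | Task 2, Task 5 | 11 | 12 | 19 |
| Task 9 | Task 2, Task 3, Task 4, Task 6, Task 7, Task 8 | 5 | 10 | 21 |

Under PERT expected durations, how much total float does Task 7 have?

te_Task 1 = (8 + 4·11 + 26)/6 = 78/6 = 13
te_Task 2 = (6 + 4·9 + 12)/6 = 54/6 = 9
te_Task 3 = (1 + 4·2 + 15)/6 = 24/6 = 4
te_Task 4 = (7 + 4·11 + 27)/6 = 78/6 = 13
te_Task 5 = (10 + 4·14 + 30)/6 = 96/6 = 16
te_Task 6 = (10 + 4·14 + 18)/6 = 84/6 = 14
te_Task 7 = (5 + 4·6 + 7)/6 = 36/6 = 6
te_Task 8 = (11 + 4·12 + 19)/6 = 78/6 = 13
te_Task 9 = (5 + 4·10 + 21)/6 = 66/6 = 11

Forward pass:
ES_Task 1 = 0; EF_Task 1 = 13
ES_Task 2 = 13; EF_Task 2 = 13+9 = 22
ES_Task 3 = 13; EF_Task 3 = 13+4 = 17
ES_Task 4 = 13; EF_Task 4 = 13+13 = 26
ES_Task 5 = 13; EF_Task 5 = 13+16 = 29
ES_Task 6 = max(EF_Task 2=22, EF_Task 5=29) = 29; EF_Task 6 = 29+14 = 43
ES_Task 7 = max(EF_Task 3=17, EF_Task 5=29) = 29; EF_Task 7 = 29+6 = 35
ES_Task 8 = max(EF_Task 2=22, EF_Task 5=29) = 29; EF_Task 8 = 29+13 = 42
ES_Task 9 = max(EF_Task 2=22, EF_Task 3=17, EF_Task 4=26, EF_Task 6=43, EF_Task 7=35, EF_Task 8=42) = 43; EF_Task 9 = 43+11 = 54
Expected project duration μ = 54 hours. Critical path: Task 1 → Task 5 → Task 6 → Task 9.

Backward pass:
LF_Task 9 = 54; LS_Task 9 = 54−11 = 43
LF_Task 8 = LS_Task 9 = 43; LS_Task 8 = 43−13 = 30
LF_Task 7 = LS_Task 9 = 43; LS_Task 7 = 43−6 = 37
LF_Task 6 = LS_Task 9 = 43; LS_Task 6 = 43−14 = 29
LF_Task 5 = min(LS_Task 6=29, LS_Task 7=37, LS_Task 8=30) = 29; LS_Task 5 = 29−16 = 13
LF_Task 4 = LS_Task 9 = 43; LS_Task 4 = 43−13 = 30
LF_Task 3 = min(LS_Task 7=37, LS_Task 9=43) = 37; LS_Task 3 = 37−4 = 33
LF_Task 2 = min(LS_Task 6=29, LS_Task 8=30, LS_Task 9=43) = 29; LS_Task 2 = 29−9 = 20
LF_Task 1 = min(LS_Task 2=20, LS_Task 3=33, LS_Task 4=30, LS_Task 5=13) = 13; LS_Task 1 = 13−13 = 0
Slack_Task 7 = LS_Task 7 − ES_Task 7 = 37 − 29 = 8

8 hours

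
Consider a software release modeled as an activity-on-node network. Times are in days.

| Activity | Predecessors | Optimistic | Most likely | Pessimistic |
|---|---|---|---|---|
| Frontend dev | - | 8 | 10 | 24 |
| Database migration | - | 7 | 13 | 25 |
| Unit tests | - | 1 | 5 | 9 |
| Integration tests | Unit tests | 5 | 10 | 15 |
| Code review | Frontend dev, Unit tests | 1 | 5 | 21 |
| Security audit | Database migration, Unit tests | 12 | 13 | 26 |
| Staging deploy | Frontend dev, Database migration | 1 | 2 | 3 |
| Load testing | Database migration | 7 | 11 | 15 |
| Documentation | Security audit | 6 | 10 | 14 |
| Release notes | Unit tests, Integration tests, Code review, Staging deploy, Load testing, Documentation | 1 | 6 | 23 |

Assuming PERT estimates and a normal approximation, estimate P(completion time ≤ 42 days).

te_Frontend dev = (8 + 4·10 + 24)/6 = 72/6 = 12; σ²_Frontend dev = ((24−8)/6)² = 7.111
te_Database migration = (7 + 4·13 + 25)/6 = 84/6 = 14; σ²_Database migration = ((25−7)/6)² = 9.000
te_Unit tests = (1 + 4·5 + 9)/6 = 30/6 = 5; σ²_Unit tests = ((9−1)/6)² = 1.778
te_Integration tests = (5 + 4·10 + 15)/6 = 60/6 = 10; σ²_Integration tests = ((15−5)/6)² = 2.778
te_Code review = (1 + 4·5 + 21)/6 = 42/6 = 7; σ²_Code review = ((21−1)/6)² = 11.111
te_Security audit = (12 + 4·13 + 26)/6 = 90/6 = 15; σ²_Security audit = ((26−12)/6)² = 5.444
te_Staging deploy = (1 + 4·2 + 3)/6 = 12/6 = 2; σ²_Staging deploy = ((3−1)/6)² = 0.111
te_Load testing = (7 + 4·11 + 15)/6 = 66/6 = 11; σ²_Load testing = ((15−7)/6)² = 1.778
te_Documentation = (6 + 4·10 + 14)/6 = 60/6 = 10; σ²_Documentation = ((14−6)/6)² = 1.778
te_Release notes = (1 + 4·6 + 23)/6 = 48/6 = 8; σ²_Release notes = ((23−1)/6)² = 13.444

Forward pass:
ES_Frontend dev = 0; EF_Frontend dev = 12
ES_Database migration = 0; EF_Database migration = 14
ES_Unit tests = 0; EF_Unit tests = 5
ES_Integration tests = 5; EF_Integration tests = 5+10 = 15
ES_Code review = max(EF_Frontend dev=12, EF_Unit tests=5) = 12; EF_Code review = 12+7 = 19
ES_Security audit = max(EF_Database migration=14, EF_Unit tests=5) = 14; EF_Security audit = 14+15 = 29
ES_Staging deploy = max(EF_Frontend dev=12, EF_Database migration=14) = 14; EF_Staging deploy = 14+2 = 16
ES_Load testing = 14; EF_Load testing = 14+11 = 25
ES_Documentation = 29; EF_Documentation = 29+10 = 39
ES_Release notes = max(EF_Unit tests=5, EF_Integration tests=15, EF_Code review=19, EF_Staging deploy=16, EF_Load testing=25, EF_Documentation=39) = 39; EF_Release notes = 39+8 = 47
Expected project duration μ = 47 days. Critical path: Database migration → Security audit → Documentation → Release notes.

Variance along critical path = 9.000 + 5.444 + 1.778 + 13.444 = 29.667; σ = √29.667 = 5.447 days.
Z = (42 − 47) / 5.447 = -0.918
P(T ≤ 42) = Φ(-0.918) ≈ 0.179

0.179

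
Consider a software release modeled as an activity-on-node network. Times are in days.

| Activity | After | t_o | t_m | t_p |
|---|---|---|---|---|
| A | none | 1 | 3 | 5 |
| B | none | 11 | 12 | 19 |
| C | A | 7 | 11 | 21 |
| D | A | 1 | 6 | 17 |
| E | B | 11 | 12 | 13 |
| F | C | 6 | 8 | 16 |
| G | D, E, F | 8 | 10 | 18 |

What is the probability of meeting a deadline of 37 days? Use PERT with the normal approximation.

0.678

te_A = (1 + 4·3 + 5)/6 = 18/6 = 3; σ²_A = ((5−1)/6)² = 0.444
te_B = (11 + 4·12 + 19)/6 = 78/6 = 13; σ²_B = ((19−11)/6)² = 1.778
te_C = (7 + 4·11 + 21)/6 = 72/6 = 12; σ²_C = ((21−7)/6)² = 5.444
te_D = (1 + 4·6 + 17)/6 = 42/6 = 7; σ²_D = ((17−1)/6)² = 7.111
te_E = (11 + 4·12 + 13)/6 = 72/6 = 12; σ²_E = ((13−11)/6)² = 0.111
te_F = (6 + 4·8 + 16)/6 = 54/6 = 9; σ²_F = ((16−6)/6)² = 2.778
te_G = (8 + 4·10 + 18)/6 = 66/6 = 11; σ²_G = ((18−8)/6)² = 2.778

Forward pass:
ES_A = 0; EF_A = 3
ES_B = 0; EF_B = 13
ES_C = 3; EF_C = 3+12 = 15
ES_D = 3; EF_D = 3+7 = 10
ES_E = 13; EF_E = 13+12 = 25
ES_F = 15; EF_F = 15+9 = 24
ES_G = max(EF_D=10, EF_E=25, EF_F=24) = 25; EF_G = 25+11 = 36
Expected project duration μ = 36 days. Critical path: B → E → G.

Variance along critical path = 1.778 + 0.111 + 2.778 = 4.667; σ = √4.667 = 2.160 days.
Z = (37 − 36) / 2.160 = 0.463
P(T ≤ 37) = Φ(0.463) ≈ 0.678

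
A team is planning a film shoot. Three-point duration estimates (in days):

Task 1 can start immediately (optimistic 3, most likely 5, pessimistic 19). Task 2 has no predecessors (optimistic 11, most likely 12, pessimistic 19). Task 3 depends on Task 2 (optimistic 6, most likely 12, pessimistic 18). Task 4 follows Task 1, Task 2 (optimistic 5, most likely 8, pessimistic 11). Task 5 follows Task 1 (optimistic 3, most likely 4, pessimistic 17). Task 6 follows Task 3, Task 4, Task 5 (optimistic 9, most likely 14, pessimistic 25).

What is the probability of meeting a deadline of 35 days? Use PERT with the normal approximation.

0.082

te_Task 1 = (3 + 4·5 + 19)/6 = 42/6 = 7; σ²_Task 1 = ((19−3)/6)² = 7.111
te_Task 2 = (11 + 4·12 + 19)/6 = 78/6 = 13; σ²_Task 2 = ((19−11)/6)² = 1.778
te_Task 3 = (6 + 4·12 + 18)/6 = 72/6 = 12; σ²_Task 3 = ((18−6)/6)² = 4.000
te_Task 4 = (5 + 4·8 + 11)/6 = 48/6 = 8; σ²_Task 4 = ((11−5)/6)² = 1.000
te_Task 5 = (3 + 4·4 + 17)/6 = 36/6 = 6; σ²_Task 5 = ((17−3)/6)² = 5.444
te_Task 6 = (9 + 4·14 + 25)/6 = 90/6 = 15; σ²_Task 6 = ((25−9)/6)² = 7.111

Forward pass:
ES_Task 1 = 0; EF_Task 1 = 7
ES_Task 2 = 0; EF_Task 2 = 13
ES_Task 3 = 13; EF_Task 3 = 13+12 = 25
ES_Task 4 = max(EF_Task 1=7, EF_Task 2=13) = 13; EF_Task 4 = 13+8 = 21
ES_Task 5 = 7; EF_Task 5 = 7+6 = 13
ES_Task 6 = max(EF_Task 3=25, EF_Task 4=21, EF_Task 5=13) = 25; EF_Task 6 = 25+15 = 40
Expected project duration μ = 40 days. Critical path: Task 2 → Task 3 → Task 6.

Variance along critical path = 1.778 + 4.000 + 7.111 = 12.889; σ = √12.889 = 3.590 days.
Z = (35 − 40) / 3.590 = -1.393
P(T ≤ 35) = Φ(-1.393) ≈ 0.082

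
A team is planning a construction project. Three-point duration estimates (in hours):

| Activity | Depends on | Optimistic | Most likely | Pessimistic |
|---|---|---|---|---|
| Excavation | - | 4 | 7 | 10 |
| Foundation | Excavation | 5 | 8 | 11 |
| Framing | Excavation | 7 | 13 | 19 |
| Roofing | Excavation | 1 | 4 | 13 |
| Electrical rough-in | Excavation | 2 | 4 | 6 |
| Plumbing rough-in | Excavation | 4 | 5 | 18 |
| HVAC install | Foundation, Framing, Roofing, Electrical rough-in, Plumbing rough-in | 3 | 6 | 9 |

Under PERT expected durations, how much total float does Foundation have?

5 hours

te_Excavation = (4 + 4·7 + 10)/6 = 42/6 = 7
te_Foundation = (5 + 4·8 + 11)/6 = 48/6 = 8
te_Framing = (7 + 4·13 + 19)/6 = 78/6 = 13
te_Roofing = (1 + 4·4 + 13)/6 = 30/6 = 5
te_Electrical rough-in = (2 + 4·4 + 6)/6 = 24/6 = 4
te_Plumbing rough-in = (4 + 4·5 + 18)/6 = 42/6 = 7
te_HVAC install = (3 + 4·6 + 9)/6 = 36/6 = 6

Forward pass:
ES_Excavation = 0; EF_Excavation = 7
ES_Foundation = 7; EF_Foundation = 7+8 = 15
ES_Framing = 7; EF_Framing = 7+13 = 20
ES_Roofing = 7; EF_Roofing = 7+5 = 12
ES_Electrical rough-in = 7; EF_Electrical rough-in = 7+4 = 11
ES_Plumbing rough-in = 7; EF_Plumbing rough-in = 7+7 = 14
ES_HVAC install = max(EF_Foundation=15, EF_Framing=20, EF_Roofing=12, EF_Electrical rough-in=11, EF_Plumbing rough-in=14) = 20; EF_HVAC install = 20+6 = 26
Expected project duration μ = 26 hours. Critical path: Excavation → Framing → HVAC install.

Backward pass:
LF_HVAC install = 26; LS_HVAC install = 26−6 = 20
LF_Plumbing rough-in = LS_HVAC install = 20; LS_Plumbing rough-in = 20−7 = 13
LF_Electrical rough-in = LS_HVAC install = 20; LS_Electrical rough-in = 20−4 = 16
LF_Roofing = LS_HVAC install = 20; LS_Roofing = 20−5 = 15
LF_Framing = LS_HVAC install = 20; LS_Framing = 20−13 = 7
LF_Foundation = LS_HVAC install = 20; LS_Foundation = 20−8 = 12
LF_Excavation = min(LS_Foundation=12, LS_Framing=7, LS_Roofing=15, LS_Electrical rough-in=16, LS_Plumbing rough-in=13) = 7; LS_Excavation = 7−7 = 0
Slack_Foundation = LS_Foundation − ES_Foundation = 12 − 7 = 5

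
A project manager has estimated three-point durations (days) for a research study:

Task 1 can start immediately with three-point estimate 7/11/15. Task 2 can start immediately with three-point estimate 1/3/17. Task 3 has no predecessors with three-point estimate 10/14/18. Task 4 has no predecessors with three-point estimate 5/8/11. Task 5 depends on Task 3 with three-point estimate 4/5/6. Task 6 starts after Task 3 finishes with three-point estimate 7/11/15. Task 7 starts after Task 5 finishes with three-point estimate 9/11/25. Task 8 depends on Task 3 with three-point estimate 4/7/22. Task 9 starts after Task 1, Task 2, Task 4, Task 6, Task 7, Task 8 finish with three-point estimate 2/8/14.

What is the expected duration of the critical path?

te_Task 1 = (7 + 4·11 + 15)/6 = 66/6 = 11
te_Task 2 = (1 + 4·3 + 17)/6 = 30/6 = 5
te_Task 3 = (10 + 4·14 + 18)/6 = 84/6 = 14
te_Task 4 = (5 + 4·8 + 11)/6 = 48/6 = 8
te_Task 5 = (4 + 4·5 + 6)/6 = 30/6 = 5
te_Task 6 = (7 + 4·11 + 15)/6 = 66/6 = 11
te_Task 7 = (9 + 4·11 + 25)/6 = 78/6 = 13
te_Task 8 = (4 + 4·7 + 22)/6 = 54/6 = 9
te_Task 9 = (2 + 4·8 + 14)/6 = 48/6 = 8

Forward pass:
ES_Task 1 = 0; EF_Task 1 = 11
ES_Task 2 = 0; EF_Task 2 = 5
ES_Task 3 = 0; EF_Task 3 = 14
ES_Task 4 = 0; EF_Task 4 = 8
ES_Task 5 = 14; EF_Task 5 = 14+5 = 19
ES_Task 6 = 14; EF_Task 6 = 14+11 = 25
ES_Task 7 = 19; EF_Task 7 = 19+13 = 32
ES_Task 8 = 14; EF_Task 8 = 14+9 = 23
ES_Task 9 = max(EF_Task 1=11, EF_Task 2=5, EF_Task 4=8, EF_Task 6=25, EF_Task 7=32, EF_Task 8=23) = 32; EF_Task 9 = 32+8 = 40
Expected project duration μ = 40 days. Critical path: Task 3 → Task 5 → Task 7 → Task 9.

40 days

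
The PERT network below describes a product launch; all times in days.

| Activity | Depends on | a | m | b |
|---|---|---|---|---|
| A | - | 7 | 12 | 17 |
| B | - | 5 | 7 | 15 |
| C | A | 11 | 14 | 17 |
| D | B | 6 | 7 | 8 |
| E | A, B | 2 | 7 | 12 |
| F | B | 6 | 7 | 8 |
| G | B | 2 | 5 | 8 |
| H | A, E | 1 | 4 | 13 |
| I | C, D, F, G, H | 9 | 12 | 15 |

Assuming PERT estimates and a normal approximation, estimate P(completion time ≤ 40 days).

te_A = (7 + 4·12 + 17)/6 = 72/6 = 12; σ²_A = ((17−7)/6)² = 2.778
te_B = (5 + 4·7 + 15)/6 = 48/6 = 8; σ²_B = ((15−5)/6)² = 2.778
te_C = (11 + 4·14 + 17)/6 = 84/6 = 14; σ²_C = ((17−11)/6)² = 1.000
te_D = (6 + 4·7 + 8)/6 = 42/6 = 7; σ²_D = ((8−6)/6)² = 0.111
te_E = (2 + 4·7 + 12)/6 = 42/6 = 7; σ²_E = ((12−2)/6)² = 2.778
te_F = (6 + 4·7 + 8)/6 = 42/6 = 7; σ²_F = ((8−6)/6)² = 0.111
te_G = (2 + 4·5 + 8)/6 = 30/6 = 5; σ²_G = ((8−2)/6)² = 1.000
te_H = (1 + 4·4 + 13)/6 = 30/6 = 5; σ²_H = ((13−1)/6)² = 4.000
te_I = (9 + 4·12 + 15)/6 = 72/6 = 12; σ²_I = ((15−9)/6)² = 1.000

Forward pass:
ES_A = 0; EF_A = 12
ES_B = 0; EF_B = 8
ES_C = 12; EF_C = 12+14 = 26
ES_D = 8; EF_D = 8+7 = 15
ES_E = max(EF_A=12, EF_B=8) = 12; EF_E = 12+7 = 19
ES_F = 8; EF_F = 8+7 = 15
ES_G = 8; EF_G = 8+5 = 13
ES_H = max(EF_A=12, EF_E=19) = 19; EF_H = 19+5 = 24
ES_I = max(EF_C=26, EF_D=15, EF_F=15, EF_G=13, EF_H=24) = 26; EF_I = 26+12 = 38
Expected project duration μ = 38 days. Critical path: A → C → I.

Variance along critical path = 2.778 + 1.000 + 1.000 = 4.778; σ = √4.778 = 2.186 days.
Z = (40 − 38) / 2.186 = 0.915
P(T ≤ 40) = Φ(0.915) ≈ 0.820

0.820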